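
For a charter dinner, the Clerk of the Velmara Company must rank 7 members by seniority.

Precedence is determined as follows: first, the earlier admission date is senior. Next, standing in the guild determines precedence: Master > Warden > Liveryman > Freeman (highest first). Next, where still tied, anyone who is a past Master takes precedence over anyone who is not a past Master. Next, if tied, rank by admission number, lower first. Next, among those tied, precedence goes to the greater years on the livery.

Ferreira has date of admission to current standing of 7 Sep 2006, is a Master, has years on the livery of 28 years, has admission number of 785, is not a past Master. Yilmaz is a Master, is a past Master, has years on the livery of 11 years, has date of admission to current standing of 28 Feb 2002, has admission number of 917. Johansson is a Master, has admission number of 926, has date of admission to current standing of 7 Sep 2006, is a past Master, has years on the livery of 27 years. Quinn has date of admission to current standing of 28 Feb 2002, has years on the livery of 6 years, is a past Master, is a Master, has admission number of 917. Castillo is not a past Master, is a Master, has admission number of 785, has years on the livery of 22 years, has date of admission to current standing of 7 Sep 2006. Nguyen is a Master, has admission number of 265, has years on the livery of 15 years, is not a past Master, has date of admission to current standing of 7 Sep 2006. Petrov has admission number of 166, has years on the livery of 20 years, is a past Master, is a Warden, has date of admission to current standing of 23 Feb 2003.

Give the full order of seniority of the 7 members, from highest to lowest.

By date of admission to current standing (earlier first): Yilmaz and Quinn (both 28 Feb 2002); then Petrov (23 Feb 2003); then Johansson, Nguyen, Ferreira and Castillo (each 7 Sep 2006).
Yilmaz and Quinn are each Master, so the next rule applies.
Yilmaz and Quinn are each a past Master, so the next rule applies.
Yilmaz and Quinn both have admission number 917, so the next rule applies.
Among Yilmaz and Quinn, by years on the livery (higher first): Yilmaz (11 years) before Quinn (6 years).
Johansson, Nguyen, Ferreira and Castillo are each Master, so the next rule applies.
Among Johansson, Nguyen, Ferreira and Castillo, a past Master before not a past Master: Johansson (a past Master) before Nguyen, Ferreira and Castillo (not a past Master).
Among Nguyen, Ferreira and Castillo, by admission number (lower first): Nguyen (265) before Ferreira and Castillo (785).
Among Ferreira and Castillo, by years on the livery (higher first): Ferreira (28 years) before Castillo (22 years).
Full order: Yilmaz, Quinn, Petrov, Johansson, Nguyen, Ferreira, Castillo.

Yilmaz, Quinn, Petrov, Johansson, Nguyen, Ferreira, Castillo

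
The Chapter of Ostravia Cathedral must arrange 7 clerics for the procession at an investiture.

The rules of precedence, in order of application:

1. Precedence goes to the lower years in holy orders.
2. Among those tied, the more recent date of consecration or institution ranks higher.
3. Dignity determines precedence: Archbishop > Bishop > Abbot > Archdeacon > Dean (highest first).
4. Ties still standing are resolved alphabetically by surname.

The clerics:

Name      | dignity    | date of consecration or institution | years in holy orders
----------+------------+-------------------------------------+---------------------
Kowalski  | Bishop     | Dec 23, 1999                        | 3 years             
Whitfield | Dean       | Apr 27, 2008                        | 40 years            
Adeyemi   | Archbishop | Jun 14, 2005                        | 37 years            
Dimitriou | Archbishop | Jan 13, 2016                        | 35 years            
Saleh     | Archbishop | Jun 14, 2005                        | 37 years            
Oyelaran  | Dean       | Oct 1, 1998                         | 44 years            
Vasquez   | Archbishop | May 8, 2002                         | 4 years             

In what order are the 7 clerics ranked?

Kowalski, Vasquez, Dimitriou, Adeyemi, Saleh, Whitfield, Oyelaran

By years in holy orders (lower first): Kowalski (3 years); then Vasquez (4 years); then Dimitriou (35 years); then Adeyemi and Saleh (both 37 years); then Whitfield (40 years); then Oyelaran (44 years).
Adeyemi and Saleh both have date of consecration or institution Jun 14, 2005, so the next rule applies.
Adeyemi and Saleh are each Archbishop, so the next rule applies.
Among Adeyemi and Saleh, alphabetically by surname: Adeyemi before Saleh.
Full order: Kowalski, Vasquez, Dimitriou, Adeyemi, Saleh, Whitfield, Oyelaran.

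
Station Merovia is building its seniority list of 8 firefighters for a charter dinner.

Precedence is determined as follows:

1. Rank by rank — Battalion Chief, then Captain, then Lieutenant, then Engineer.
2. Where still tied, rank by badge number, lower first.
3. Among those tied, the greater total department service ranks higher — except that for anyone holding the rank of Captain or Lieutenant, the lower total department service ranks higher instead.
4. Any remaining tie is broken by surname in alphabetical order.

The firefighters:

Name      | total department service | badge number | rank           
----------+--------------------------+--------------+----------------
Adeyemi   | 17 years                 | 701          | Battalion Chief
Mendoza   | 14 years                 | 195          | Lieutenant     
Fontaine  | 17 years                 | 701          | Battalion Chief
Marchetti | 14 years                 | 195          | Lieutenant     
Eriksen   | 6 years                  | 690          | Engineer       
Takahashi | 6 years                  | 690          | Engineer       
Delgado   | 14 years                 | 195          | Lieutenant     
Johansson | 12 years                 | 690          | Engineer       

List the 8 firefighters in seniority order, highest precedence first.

Adeyemi, Fontaine, Delgado, Marchetti, Mendoza, Johansson, Eriksen, Takahashi

By rank: Adeyemi and Fontaine (Battalion Chief); then Delgado, Marchetti and Mendoza (Lieutenant); then Johansson, Eriksen and Takahashi (Engineer).
Adeyemi and Fontaine both have badge number 701, so the next rule applies.
Adeyemi and Fontaine both have total department service 17 years, so the next rule applies.
Among Adeyemi and Fontaine, alphabetically by surname: Adeyemi before Fontaine.
Delgado, Marchetti and Mendoza all have badge number 195, so the next rule applies.
Delgado, Marchetti and Mendoza all have total department service 14 years, so the next rule applies.
Among Delgado, Marchetti and Mendoza, alphabetically by surname: Delgado before Marchetti before Mendoza.
Johansson, Eriksen and Takahashi all have badge number 690, so the next rule applies.
Among Johansson, Eriksen and Takahashi, by total department service (higher first): Johansson (12 years) before Eriksen and Takahashi (6 years).
Among Eriksen and Takahashi, alphabetically by surname: Eriksen before Takahashi.
Full order: Adeyemi, Fontaine, Delgado, Marchetti, Mendoza, Johansson, Eriksen, Takahashi.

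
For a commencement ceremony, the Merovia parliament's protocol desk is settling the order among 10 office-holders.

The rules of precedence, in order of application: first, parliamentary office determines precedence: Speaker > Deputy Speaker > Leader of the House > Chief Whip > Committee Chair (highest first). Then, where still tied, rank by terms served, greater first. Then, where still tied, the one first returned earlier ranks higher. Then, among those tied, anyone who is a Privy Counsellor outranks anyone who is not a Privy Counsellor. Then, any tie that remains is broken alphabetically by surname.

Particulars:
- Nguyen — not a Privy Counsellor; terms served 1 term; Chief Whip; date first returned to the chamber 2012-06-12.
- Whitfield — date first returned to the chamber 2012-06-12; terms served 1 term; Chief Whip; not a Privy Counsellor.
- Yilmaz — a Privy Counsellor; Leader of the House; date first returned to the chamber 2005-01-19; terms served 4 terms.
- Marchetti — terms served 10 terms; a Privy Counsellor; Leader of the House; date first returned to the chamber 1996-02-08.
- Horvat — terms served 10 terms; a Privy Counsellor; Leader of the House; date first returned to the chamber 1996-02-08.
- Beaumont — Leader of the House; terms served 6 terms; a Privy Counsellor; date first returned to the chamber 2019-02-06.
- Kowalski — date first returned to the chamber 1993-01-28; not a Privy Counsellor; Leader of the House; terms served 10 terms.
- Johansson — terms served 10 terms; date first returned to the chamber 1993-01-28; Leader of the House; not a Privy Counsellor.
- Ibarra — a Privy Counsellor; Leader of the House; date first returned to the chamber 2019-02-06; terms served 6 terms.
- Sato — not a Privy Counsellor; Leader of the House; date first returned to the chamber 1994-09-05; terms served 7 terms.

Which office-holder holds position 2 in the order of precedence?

By parliamentary office: Johansson, Kowalski, Horvat, Marchetti, Sato, Beaumont, Ibarra and Yilmaz (Leader of the House); then Nguyen and Whitfield (Chief Whip).
Among Johansson, Kowalski, Horvat, Marchetti, Sato, Beaumont, Ibarra and Yilmaz, by terms served (higher first): Johansson, Kowalski, Horvat and Marchetti (10 terms) before Sato (7 terms) before Beaumont and Ibarra (6 terms) before Yilmaz (4 terms).
Among Johansson, Kowalski, Horvat and Marchetti, by date first returned to the chamber (earlier first): Johansson and Kowalski (1993-01-28) before Horvat and Marchetti (1996-02-08).
Johansson and Kowalski are each not a Privy Counsellor, so the next rule applies.
Among Johansson and Kowalski, alphabetically by surname: Johansson before Kowalski.
Horvat and Marchetti are each a Privy Counsellor, so the next rule applies.
Among Horvat and Marchetti, alphabetically by surname: Horvat before Marchetti.
Beaumont and Ibarra both have date first returned to the chamber 2019-02-06, so the next rule applies.
Beaumont and Ibarra are each a Privy Counsellor, so the next rule applies.
Among Beaumont and Ibarra, alphabetically by surname: Beaumont before Ibarra.
Nguyen and Whitfield both have terms served 1 term, so the next rule applies.
Nguyen and Whitfield both have date first returned to the chamber 2012-06-12, so the next rule applies.
Nguyen and Whitfield are each not a Privy Counsellor, so the next rule applies.
Among Nguyen and Whitfield, alphabetically by surname: Nguyen before Whitfield.
Order: Johansson, Kowalski, Horvat, Marchetti, Sato, Beaumont, Ibarra, Yilmaz, Nguyen, Whitfield.

Kowalski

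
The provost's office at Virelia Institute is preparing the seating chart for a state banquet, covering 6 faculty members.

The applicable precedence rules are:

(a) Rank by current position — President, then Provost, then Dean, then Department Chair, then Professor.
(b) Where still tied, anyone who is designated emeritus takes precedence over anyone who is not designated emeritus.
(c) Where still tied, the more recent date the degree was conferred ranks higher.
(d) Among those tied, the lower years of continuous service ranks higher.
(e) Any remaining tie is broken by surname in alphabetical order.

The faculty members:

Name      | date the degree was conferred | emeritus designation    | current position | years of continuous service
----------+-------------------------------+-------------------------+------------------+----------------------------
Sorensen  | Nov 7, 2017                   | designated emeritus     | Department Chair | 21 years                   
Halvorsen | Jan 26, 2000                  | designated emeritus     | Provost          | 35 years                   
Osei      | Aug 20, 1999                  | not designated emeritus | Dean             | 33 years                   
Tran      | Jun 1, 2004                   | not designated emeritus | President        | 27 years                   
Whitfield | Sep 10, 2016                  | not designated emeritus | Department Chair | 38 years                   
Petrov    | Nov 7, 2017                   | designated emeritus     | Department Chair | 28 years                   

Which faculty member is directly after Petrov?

By current position: Tran (President); then Halvorsen (Provost); then Osei (Dean); then Sorensen, Petrov and Whitfield (Department Chair).
Among Sorensen, Petrov and Whitfield, designated emeritus before not designated emeritus: Sorensen and Petrov (designated emeritus) before Whitfield (not designated emeritus).
Sorensen and Petrov both have date the degree was conferred Nov 7, 2017, so the next rule applies.
Among Sorensen and Petrov, by years of continuous service (lower first): Sorensen (21 years) before Petrov (28 years).
Order: Tran, Halvorsen, Osei, Sorensen, Petrov, Whitfield.

Whitfield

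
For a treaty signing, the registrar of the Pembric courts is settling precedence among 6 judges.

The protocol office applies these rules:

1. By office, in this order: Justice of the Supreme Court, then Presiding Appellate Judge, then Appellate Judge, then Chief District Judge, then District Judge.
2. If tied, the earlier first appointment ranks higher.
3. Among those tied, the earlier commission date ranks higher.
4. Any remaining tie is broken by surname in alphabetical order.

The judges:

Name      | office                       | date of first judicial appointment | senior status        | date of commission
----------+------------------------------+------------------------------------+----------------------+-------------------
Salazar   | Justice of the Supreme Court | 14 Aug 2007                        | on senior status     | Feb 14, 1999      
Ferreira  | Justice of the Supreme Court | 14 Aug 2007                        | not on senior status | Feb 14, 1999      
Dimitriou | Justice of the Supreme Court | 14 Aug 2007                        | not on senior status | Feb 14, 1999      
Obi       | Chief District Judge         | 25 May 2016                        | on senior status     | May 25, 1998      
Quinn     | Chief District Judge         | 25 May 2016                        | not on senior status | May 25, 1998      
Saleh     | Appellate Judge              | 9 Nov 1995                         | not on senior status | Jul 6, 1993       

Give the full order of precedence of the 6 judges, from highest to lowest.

By office: Dimitriou, Ferreira and Salazar (Justice of the Supreme Court); then Saleh (Appellate Judge); then Obi and Quinn (Chief District Judge).
Dimitriou, Ferreira and Salazar all have date of first judicial appointment 14 Aug 2007, so the next rule applies.
Dimitriou, Ferreira and Salazar all have date of commission Feb 14, 1999, so the next rule applies.
Among Dimitriou, Ferreira and Salazar, alphabetically by surname: Dimitriou before Ferreira before Salazar.
Obi and Quinn both have date of first judicial appointment 25 May 2016, so the next rule applies.
Obi and Quinn both have date of commission May 25, 1998, so the next rule applies.
Among Obi and Quinn, alphabetically by surname: Obi before Quinn.
Full order: Dimitriou, Ferreira, Salazar, Saleh, Obi, Quinn.

Dimitriou, Ferreira, Salazar, Saleh, Obi, Quinn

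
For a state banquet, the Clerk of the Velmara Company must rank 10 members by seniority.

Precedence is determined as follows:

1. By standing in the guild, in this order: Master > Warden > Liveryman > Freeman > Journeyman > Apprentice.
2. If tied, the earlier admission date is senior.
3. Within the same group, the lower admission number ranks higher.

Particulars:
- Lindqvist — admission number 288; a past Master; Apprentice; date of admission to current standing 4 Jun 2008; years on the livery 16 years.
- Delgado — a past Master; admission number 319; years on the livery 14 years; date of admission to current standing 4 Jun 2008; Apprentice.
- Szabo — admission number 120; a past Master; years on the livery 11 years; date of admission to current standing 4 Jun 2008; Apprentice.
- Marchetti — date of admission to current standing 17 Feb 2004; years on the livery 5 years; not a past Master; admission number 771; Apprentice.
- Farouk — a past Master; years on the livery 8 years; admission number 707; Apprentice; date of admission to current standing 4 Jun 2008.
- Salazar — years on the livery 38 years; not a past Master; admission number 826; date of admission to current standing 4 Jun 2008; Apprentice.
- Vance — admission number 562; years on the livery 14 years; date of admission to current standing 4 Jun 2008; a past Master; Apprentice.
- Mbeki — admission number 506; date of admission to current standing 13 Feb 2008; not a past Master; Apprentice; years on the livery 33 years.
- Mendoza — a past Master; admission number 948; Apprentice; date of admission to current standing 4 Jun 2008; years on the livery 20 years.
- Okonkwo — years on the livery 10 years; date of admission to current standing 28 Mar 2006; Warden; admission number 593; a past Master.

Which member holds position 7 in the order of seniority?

Vance

By standing in the guild: Okonkwo (Warden); then Marchetti, Mbeki, Szabo, Lindqvist, Delgado, Vance, Farouk, Salazar and Mendoza (Apprentice).
Among Marchetti, Mbeki, Szabo, Lindqvist, Delgado, Vance, Farouk, Salazar and Mendoza, by date of admission to current standing (earlier first): Marchetti (17 Feb 2004) before Mbeki (13 Feb 2008) before Szabo, Lindqvist, Delgado, Vance, Farouk, Salazar and Mendoza (4 Jun 2008).
Among Szabo, Lindqvist, Delgado, Vance, Farouk, Salazar and Mendoza, by admission number (lower first): Szabo (120) before Lindqvist (288) before Delgado (319) before Vance (562) before Farouk (707) before Salazar (826) before Mendoza (948).
Order: Okonkwo, Marchetti, Mbeki, Szabo, Lindqvist, Delgado, Vance, Farouk, Salazar, Mendoza.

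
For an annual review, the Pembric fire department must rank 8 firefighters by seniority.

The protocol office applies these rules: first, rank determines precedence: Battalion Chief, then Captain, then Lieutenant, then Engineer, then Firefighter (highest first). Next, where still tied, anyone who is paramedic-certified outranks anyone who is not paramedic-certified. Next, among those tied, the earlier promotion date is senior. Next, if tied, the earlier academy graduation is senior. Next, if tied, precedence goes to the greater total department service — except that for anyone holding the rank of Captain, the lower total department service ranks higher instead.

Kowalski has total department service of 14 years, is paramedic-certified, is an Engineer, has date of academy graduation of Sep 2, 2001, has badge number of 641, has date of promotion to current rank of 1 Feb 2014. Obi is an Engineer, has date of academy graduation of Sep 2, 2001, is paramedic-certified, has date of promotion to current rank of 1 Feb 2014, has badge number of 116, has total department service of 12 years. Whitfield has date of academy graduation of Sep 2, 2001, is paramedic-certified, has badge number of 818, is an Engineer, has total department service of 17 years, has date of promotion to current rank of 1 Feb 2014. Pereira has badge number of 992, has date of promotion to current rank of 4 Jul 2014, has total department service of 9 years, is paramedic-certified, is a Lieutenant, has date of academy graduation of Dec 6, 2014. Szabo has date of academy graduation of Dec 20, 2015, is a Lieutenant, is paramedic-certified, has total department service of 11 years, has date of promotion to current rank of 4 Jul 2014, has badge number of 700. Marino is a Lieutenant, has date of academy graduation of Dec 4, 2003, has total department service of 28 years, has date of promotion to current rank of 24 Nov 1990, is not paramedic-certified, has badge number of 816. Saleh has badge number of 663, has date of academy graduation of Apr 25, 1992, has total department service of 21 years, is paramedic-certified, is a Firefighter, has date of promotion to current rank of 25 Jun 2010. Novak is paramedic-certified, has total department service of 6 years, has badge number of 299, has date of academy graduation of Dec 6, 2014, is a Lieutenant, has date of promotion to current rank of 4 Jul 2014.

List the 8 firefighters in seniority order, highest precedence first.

Pereira, Novak, Szabo, Marino, Whitfield, Kowalski, Obi, Saleh

By rank: Pereira, Novak, Szabo and Marino (Lieutenant); then Whitfield, Kowalski and Obi (Engineer); then Saleh (Firefighter).
Among Pereira, Novak, Szabo and Marino, paramedic-certified before not paramedic-certified: Pereira, Novak and Szabo (paramedic-certified) before Marino (not paramedic-certified).
Pereira, Novak and Szabo all have date of promotion to current rank 4 Jul 2014, so the next rule applies.
Among Pereira, Novak and Szabo, by date of academy graduation (earlier first): Pereira and Novak (Dec 6, 2014) before Szabo (Dec 20, 2015).
Among Pereira and Novak, by total department service (higher first): Pereira (9 years) before Novak (6 years).
Whitfield, Kowalski and Obi are each paramedic-certified, so the next rule applies.
Whitfield, Kowalski and Obi all have date of promotion to current rank 1 Feb 2014, so the next rule applies.
Whitfield, Kowalski and Obi all have date of academy graduation Sep 2, 2001, so the next rule applies.
Among Whitfield, Kowalski and Obi, by total department service (higher first): Whitfield (17 years) before Kowalski (14 years) before Obi (12 years).
Full order: Pereira, Novak, Szabo, Marino, Whitfield, Kowalski, Obi, Saleh.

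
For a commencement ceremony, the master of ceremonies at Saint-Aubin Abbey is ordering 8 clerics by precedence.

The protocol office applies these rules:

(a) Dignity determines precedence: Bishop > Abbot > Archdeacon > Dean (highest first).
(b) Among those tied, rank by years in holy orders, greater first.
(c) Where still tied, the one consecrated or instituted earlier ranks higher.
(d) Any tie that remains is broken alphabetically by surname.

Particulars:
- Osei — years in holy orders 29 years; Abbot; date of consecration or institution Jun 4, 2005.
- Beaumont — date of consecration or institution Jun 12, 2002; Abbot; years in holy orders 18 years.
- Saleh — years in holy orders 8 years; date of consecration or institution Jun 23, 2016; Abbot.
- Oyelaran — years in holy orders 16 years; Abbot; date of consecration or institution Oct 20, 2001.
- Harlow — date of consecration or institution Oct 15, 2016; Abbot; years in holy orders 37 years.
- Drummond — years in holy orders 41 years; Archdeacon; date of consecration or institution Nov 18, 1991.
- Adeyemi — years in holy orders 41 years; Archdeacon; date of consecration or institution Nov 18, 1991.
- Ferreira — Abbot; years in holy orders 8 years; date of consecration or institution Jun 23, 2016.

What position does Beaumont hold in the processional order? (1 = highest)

3

By dignity: Harlow, Osei, Beaumont, Oyelaran, Ferreira and Saleh (Abbot); then Adeyemi and Drummond (Archdeacon).
Among Harlow, Osei, Beaumont, Oyelaran, Ferreira and Saleh, by years in holy orders (higher first): Harlow (37 years) before Osei (29 years) before Beaumont (18 years) before Oyelaran (16 years) before Ferreira and Saleh (8 years).
Ferreira and Saleh both have date of consecration or institution Jun 23, 2016, so the next rule applies.
Among Ferreira and Saleh, alphabetically by surname: Ferreira before Saleh.
Adeyemi and Drummond both have years in holy orders 41 years, so the next rule applies.
Adeyemi and Drummond both have date of consecration or institution Nov 18, 1991, so the next rule applies.
Among Adeyemi and Drummond, alphabetically by surname: Adeyemi before Drummond.
Order: Harlow, Osei, Beaumont, Oyelaran, Ferreira, Saleh, Adeyemi, Drummond. So position 3.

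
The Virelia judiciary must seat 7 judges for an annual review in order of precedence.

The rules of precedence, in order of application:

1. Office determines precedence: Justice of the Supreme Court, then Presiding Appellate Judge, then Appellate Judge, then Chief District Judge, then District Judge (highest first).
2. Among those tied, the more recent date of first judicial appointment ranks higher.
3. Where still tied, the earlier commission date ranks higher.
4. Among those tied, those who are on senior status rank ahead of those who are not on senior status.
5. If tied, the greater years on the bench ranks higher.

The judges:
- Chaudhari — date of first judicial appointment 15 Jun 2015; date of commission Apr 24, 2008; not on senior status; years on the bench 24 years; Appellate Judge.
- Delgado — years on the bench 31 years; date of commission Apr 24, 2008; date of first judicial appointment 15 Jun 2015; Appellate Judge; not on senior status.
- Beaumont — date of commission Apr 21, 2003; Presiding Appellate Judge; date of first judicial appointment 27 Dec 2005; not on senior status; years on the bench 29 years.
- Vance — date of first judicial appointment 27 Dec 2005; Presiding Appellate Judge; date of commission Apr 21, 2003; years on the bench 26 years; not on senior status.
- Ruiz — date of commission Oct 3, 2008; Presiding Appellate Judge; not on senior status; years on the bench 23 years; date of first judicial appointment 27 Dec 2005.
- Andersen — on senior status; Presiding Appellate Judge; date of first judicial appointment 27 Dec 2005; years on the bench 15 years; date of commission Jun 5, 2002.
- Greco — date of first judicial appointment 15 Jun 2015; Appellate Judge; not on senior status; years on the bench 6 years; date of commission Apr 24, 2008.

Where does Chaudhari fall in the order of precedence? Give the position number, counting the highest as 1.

By office: Andersen, Beaumont, Vance and Ruiz (Presiding Appellate Judge); then Delgado, Chaudhari and Greco (Appellate Judge).
Andersen, Beaumont, Vance and Ruiz all have date of first judicial appointment 27 Dec 2005, so the next rule applies.
Among Andersen, Beaumont, Vance and Ruiz, by date of commission (earlier first): Andersen (Jun 5, 2002) before Beaumont and Vance (Apr 21, 2003) before Ruiz (Oct 3, 2008).
Beaumont and Vance are each not on senior status, so the next rule applies.
Among Beaumont and Vance, by years on the bench (higher first): Beaumont (29 years) before Vance (26 years).
Delgado, Chaudhari and Greco all have date of first judicial appointment 15 Jun 2015, so the next rule applies.
Delgado, Chaudhari and Greco all have date of commission Apr 24, 2008, so the next rule applies.
Delgado, Chaudhari and Greco are each not on senior status, so the next rule applies.
Among Delgado, Chaudhari and Greco, by years on the bench (higher first): Delgado (31 years) before Chaudhari (24 years) before Greco (6 years).
Order: Andersen, Beaumont, Vance, Ruiz, Delgado, Chaudhari, Greco. So position 6.

6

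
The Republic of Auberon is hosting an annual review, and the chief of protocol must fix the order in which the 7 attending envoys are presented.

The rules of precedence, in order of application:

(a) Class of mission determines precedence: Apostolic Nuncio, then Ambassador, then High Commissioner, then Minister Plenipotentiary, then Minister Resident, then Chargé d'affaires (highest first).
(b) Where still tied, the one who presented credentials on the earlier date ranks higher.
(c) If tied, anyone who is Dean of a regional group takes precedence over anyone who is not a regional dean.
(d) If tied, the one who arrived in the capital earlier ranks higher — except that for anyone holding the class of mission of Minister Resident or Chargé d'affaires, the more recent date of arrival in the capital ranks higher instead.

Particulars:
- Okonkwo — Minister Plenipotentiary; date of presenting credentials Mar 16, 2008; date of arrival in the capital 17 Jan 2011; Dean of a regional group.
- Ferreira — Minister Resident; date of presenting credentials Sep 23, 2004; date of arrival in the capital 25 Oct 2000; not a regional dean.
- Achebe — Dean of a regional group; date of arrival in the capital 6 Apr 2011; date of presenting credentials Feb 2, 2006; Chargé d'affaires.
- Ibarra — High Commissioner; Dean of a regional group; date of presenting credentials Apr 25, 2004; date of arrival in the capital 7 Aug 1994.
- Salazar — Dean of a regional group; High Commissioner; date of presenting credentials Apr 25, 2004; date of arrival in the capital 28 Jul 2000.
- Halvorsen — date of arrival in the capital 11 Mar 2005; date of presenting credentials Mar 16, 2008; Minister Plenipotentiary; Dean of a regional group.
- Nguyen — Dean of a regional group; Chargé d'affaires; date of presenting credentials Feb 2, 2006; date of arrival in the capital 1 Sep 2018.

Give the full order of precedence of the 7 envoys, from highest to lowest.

By class of mission: Ibarra and Salazar (High Commissioner); then Halvorsen and Okonkwo (Minister Plenipotentiary); then Ferreira (Minister Resident); then Nguyen and Achebe (Chargé d'affaires).
Ibarra and Salazar both have date of presenting credentials Apr 25, 2004, so the next rule applies.
Ibarra and Salazar are each Dean of a regional group, so the next rule applies.
Among Ibarra and Salazar, by date of arrival in the capital (earlier first): Ibarra (7 Aug 1994) before Salazar (28 Jul 2000).
Halvorsen and Okonkwo both have date of presenting credentials Mar 16, 2008, so the next rule applies.
Halvorsen and Okonkwo are each Dean of a regional group, so the next rule applies.
Among Halvorsen and Okonkwo, by date of arrival in the capital (earlier first): Halvorsen (11 Mar 2005) before Okonkwo (17 Jan 2011).
Nguyen and Achebe both have date of presenting credentials Feb 2, 2006, so the next rule applies.
Nguyen and Achebe are each Dean of a regional group, so the next rule applies.
Among Nguyen and Achebe, by date of arrival in the capital (later first) (reversed rule for this group): Nguyen (1 Sep 2018) before Achebe (6 Apr 2011).
Full order: Ibarra, Salazar, Halvorsen, Okonkwo, Ferreira, Nguyen, Achebe.

Ibarra, Salazar, Halvorsen, Okonkwo, Ferreira, Nguyen, Achebe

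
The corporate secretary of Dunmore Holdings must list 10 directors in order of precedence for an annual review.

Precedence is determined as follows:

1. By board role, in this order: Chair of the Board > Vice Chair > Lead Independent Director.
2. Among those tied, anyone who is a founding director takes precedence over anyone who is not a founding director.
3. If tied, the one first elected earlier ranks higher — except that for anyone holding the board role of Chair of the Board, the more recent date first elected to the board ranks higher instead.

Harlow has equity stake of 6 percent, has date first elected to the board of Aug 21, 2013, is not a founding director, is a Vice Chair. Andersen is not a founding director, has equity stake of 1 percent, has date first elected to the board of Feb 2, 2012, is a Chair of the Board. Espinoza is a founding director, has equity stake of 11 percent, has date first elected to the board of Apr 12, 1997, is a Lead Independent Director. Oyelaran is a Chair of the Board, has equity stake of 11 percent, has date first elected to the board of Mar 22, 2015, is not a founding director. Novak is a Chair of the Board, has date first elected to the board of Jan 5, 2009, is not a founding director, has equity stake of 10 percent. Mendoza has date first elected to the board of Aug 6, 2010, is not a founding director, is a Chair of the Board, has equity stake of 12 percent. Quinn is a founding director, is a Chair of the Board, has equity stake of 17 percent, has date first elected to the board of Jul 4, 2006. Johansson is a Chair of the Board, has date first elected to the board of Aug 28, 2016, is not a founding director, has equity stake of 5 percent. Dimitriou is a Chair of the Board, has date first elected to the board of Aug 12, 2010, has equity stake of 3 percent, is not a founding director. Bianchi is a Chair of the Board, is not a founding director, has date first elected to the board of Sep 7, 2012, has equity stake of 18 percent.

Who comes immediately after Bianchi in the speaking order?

By board role: Quinn, Johansson, Oyelaran, Bianchi, Andersen, Dimitriou, Mendoza and Novak (Chair of the Board); then Harlow (Vice Chair); then Espinoza (Lead Independent Director).
Among Quinn, Johansson, Oyelaran, Bianchi, Andersen, Dimitriou, Mendoza and Novak, a founding director before not a founding director: Quinn (a founding director) before Johansson, Oyelaran, Bianchi, Andersen, Dimitriou, Mendoza and Novak (not a founding director).
Among Johansson, Oyelaran, Bianchi, Andersen, Dimitriou, Mendoza and Novak, by date first elected to the board (later first) (reversed rule for this group): Johansson (Aug 28, 2016) before Oyelaran (Mar 22, 2015) before Bianchi (Sep 7, 2012) before Andersen (Feb 2, 2012) before Dimitriou (Aug 12, 2010) before Mendoza (Aug 6, 2010) before Novak (Jan 5, 2009).
Order: Quinn, Johansson, Oyelaran, Bianchi, Andersen, Dimitriou, Mendoza, Novak, Harlow, Espinoza.

Andersen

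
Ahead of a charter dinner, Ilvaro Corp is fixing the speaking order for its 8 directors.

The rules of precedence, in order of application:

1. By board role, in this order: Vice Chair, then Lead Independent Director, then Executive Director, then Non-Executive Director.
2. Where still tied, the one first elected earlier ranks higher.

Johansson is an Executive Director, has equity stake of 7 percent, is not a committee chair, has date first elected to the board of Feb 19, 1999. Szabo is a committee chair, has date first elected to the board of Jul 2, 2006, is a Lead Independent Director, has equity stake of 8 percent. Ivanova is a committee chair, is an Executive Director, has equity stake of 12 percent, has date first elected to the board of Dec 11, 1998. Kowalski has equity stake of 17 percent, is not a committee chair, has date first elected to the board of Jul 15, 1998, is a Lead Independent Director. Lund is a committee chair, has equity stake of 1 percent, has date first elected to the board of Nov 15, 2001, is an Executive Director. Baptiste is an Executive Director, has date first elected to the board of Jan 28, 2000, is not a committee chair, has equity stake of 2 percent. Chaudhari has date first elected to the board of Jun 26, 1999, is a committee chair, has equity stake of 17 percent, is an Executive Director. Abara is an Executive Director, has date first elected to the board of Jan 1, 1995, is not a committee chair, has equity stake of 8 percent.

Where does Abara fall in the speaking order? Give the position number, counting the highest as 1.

By board role: Kowalski and Szabo (Lead Independent Director); then Abara, Ivanova, Johansson, Chaudhari, Baptiste and Lund (Executive Director).
Among Kowalski and Szabo, by date first elected to the board (earlier first): Kowalski (Jul 15, 1998) before Szabo (Jul 2, 2006).
Among Abara, Ivanova, Johansson, Chaudhari, Baptiste and Lund, by date first elected to the board (earlier first): Abara (Jan 1, 1995) before Ivanova (Dec 11, 1998) before Johansson (Feb 19, 1999) before Chaudhari (Jun 26, 1999) before Baptiste (Jan 28, 2000) before Lund (Nov 15, 2001).
Order: Kowalski, Szabo, Abara, Ivanova, Johansson, Chaudhari, Baptiste, Lund. So position 3.

3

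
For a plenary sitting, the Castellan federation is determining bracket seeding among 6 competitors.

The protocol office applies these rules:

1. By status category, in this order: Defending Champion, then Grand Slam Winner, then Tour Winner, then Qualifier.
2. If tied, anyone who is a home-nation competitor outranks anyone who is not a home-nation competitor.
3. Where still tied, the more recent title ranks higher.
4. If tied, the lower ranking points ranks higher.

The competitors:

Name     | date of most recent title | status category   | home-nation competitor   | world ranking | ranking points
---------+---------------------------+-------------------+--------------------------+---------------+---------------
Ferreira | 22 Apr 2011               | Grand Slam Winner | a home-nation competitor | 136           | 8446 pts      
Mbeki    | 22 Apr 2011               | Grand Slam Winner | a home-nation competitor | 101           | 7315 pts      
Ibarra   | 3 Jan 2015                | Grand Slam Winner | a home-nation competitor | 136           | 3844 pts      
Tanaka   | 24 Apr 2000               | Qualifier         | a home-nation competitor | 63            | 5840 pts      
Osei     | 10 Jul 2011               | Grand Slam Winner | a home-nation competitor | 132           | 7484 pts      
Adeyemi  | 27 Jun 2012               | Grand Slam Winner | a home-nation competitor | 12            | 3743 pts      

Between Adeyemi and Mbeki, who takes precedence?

Adeyemi

By status category: Ibarra, Adeyemi, Osei, Mbeki and Ferreira (Grand Slam Winner); then Tanaka (Qualifier).
Ibarra, Adeyemi, Osei, Mbeki and Ferreira are each a home-nation competitor, so the next rule applies.
Among Ibarra, Adeyemi, Osei, Mbeki and Ferreira, by date of most recent title (later first): Ibarra (3 Jan 2015) before Adeyemi (27 Jun 2012) before Osei (10 Jul 2011) before Mbeki and Ferreira (22 Apr 2011).
Among Mbeki and Ferreira, by ranking points (lower first): Mbeki (7315 pts) before Ferreira (8446 pts).
So Adeyemi takes precedence.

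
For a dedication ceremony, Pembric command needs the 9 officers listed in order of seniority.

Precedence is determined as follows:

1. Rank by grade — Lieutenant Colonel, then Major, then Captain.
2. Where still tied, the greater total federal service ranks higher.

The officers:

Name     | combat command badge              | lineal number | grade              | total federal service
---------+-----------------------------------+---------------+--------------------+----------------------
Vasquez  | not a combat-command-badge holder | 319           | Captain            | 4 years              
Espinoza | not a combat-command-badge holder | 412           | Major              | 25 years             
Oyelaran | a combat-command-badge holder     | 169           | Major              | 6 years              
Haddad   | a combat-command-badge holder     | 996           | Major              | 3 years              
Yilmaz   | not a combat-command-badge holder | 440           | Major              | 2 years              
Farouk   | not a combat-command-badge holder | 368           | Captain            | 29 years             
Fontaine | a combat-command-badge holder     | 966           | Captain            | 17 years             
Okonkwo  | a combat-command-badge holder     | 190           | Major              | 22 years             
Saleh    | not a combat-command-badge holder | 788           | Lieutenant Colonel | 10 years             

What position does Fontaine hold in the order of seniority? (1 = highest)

8

By grade: Saleh (Lieutenant Colonel); then Espinoza, Okonkwo, Oyelaran, Haddad and Yilmaz (Major); then Farouk, Fontaine and Vasquez (Captain).
Among Espinoza, Okonkwo, Oyelaran, Haddad and Yilmaz, by total federal service (higher first): Espinoza (25 years) before Okonkwo (22 years) before Oyelaran (6 years) before Haddad (3 years) before Yilmaz (2 years).
Among Farouk, Fontaine and Vasquez, by total federal service (higher first): Farouk (29 years) before Fontaine (17 years) before Vasquez (4 years).
Order: Saleh, Espinoza, Okonkwo, Oyelaran, Haddad, Yilmaz, Farouk, Fontaine, Vasquez. So position 8.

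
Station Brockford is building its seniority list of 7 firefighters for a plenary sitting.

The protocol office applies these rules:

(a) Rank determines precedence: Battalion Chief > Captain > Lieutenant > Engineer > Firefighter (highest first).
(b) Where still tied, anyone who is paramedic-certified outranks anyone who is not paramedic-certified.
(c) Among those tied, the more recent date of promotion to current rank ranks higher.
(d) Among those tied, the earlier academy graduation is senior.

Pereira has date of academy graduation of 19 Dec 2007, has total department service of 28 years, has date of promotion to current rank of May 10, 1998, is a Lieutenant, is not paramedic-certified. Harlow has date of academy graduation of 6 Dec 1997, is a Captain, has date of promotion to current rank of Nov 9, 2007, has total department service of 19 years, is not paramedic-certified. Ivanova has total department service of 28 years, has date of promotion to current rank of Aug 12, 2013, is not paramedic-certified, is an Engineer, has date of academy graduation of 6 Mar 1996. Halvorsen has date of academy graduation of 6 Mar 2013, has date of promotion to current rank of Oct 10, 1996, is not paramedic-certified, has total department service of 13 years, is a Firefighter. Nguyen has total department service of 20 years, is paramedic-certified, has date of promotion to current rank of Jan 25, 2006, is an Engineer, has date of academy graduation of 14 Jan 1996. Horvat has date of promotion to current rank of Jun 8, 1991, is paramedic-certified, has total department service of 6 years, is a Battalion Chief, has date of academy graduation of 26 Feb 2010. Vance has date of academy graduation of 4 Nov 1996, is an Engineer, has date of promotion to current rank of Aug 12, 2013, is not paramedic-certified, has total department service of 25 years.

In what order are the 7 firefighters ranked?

Horvat, Harlow, Pereira, Nguyen, Ivanova, Vance, Halvorsen

By rank: Horvat (Battalion Chief); then Harlow (Captain); then Pereira (Lieutenant); then Nguyen, Ivanova and Vance (Engineer); then Halvorsen (Firefighter).
Among Nguyen, Ivanova and Vance, paramedic-certified before not paramedic-certified: Nguyen (paramedic-certified) before Ivanova and Vance (not paramedic-certified).
Ivanova and Vance both have date of promotion to current rank Aug 12, 2013, so the next rule applies.
Among Ivanova and Vance, by date of academy graduation (earlier first): Ivanova (6 Mar 1996) before Vance (4 Nov 1996).
Full order: Horvat, Harlow, Pereira, Nguyen, Ivanova, Vance, Halvorsen.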